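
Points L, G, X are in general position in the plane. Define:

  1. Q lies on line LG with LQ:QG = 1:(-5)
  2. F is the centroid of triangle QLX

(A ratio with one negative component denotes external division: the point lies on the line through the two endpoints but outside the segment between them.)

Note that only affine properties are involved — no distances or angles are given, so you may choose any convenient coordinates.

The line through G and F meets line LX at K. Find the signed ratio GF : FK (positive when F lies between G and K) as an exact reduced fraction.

Choose coordinates L = (0, 0), G = (1, 0), X = (0, 1).
1. Q lies on line LG with LQ:QG = 1:(-5) ⇒ Q = (-1/4, 0)
2. F is the centroid of triangle QLX ⇒ F = (-1/12, 1/3)
line GF meets LX at K = (0, 4/13)
F = G + t·(K−G) with t = 13/12, so GF:FK = 13/12:-1/12

GF:FK = -13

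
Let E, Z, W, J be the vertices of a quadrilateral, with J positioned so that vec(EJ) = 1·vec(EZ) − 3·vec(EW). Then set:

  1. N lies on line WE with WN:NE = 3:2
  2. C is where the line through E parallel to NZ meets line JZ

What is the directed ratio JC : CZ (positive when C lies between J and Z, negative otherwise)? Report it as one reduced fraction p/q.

Set E = (0, 0), Z = (1, 0), W = (0, 1), J = (1, -3); any affine frame gives the same invariant.
1. N lies on line WE with WN:NE = 3:2 ⇒ N = (0, 2/5)
2. C is where the line through E parallel to NZ meets line JZ ⇒ C = (1, -2/5)
C = J + t·(Z−J) with t = 13/15, so JC:CZ = t:(1−t) = 13/15:2/15

JC:CZ = 13/2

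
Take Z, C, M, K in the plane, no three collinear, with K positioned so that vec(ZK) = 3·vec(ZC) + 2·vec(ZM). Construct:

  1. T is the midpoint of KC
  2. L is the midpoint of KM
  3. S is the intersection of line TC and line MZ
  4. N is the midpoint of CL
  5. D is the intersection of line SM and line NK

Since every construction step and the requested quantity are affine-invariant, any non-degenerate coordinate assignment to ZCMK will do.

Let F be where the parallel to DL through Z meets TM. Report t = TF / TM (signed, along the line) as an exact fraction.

Work in coordinates with Z = (0, 0), C = (1, 0), M = (0, 1), K = (3, 2).
1. T is the midpoint of KC ⇒ T = (2, 1)
2. L is the midpoint of KM ⇒ L = (3/2, 3/2)
3. S is the intersection of line TC and line MZ ⇒ S = (0, -1)
4. N is the midpoint of CL ⇒ N = (5/4, 3/4)
5. D is the intersection of line SM and line NK ⇒ D = (0, -1/7)
through Z parallel to DL: direction (3/2, 23/14); meets TM at F = (21/23, 1)
F = T + t·(M−T) with t = 25/46

t = 25/46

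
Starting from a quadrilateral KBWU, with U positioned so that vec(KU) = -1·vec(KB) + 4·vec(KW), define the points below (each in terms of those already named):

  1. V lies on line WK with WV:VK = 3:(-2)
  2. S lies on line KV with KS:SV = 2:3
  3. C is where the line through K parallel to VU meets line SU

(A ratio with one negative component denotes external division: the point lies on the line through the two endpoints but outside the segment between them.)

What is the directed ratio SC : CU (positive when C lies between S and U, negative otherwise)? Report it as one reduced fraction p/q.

SC:CU = -2/5

Choose coordinates K = (0, 0), B = (1, 0), W = (0, 1), U = (-1, 4).
1. V lies on line WK with WV:VK = 3:(-2) ⇒ V = (0, -2)
2. S lies on line KV with KS:SV = 2:3 ⇒ S = (0, -4/5)
3. C is where the line through K parallel to VU meets line SU ⇒ C = (2/3, -4)
C = S + t·(U−S) with t = -2/3, so SC:CU = t:(1−t) = -2/3:5/3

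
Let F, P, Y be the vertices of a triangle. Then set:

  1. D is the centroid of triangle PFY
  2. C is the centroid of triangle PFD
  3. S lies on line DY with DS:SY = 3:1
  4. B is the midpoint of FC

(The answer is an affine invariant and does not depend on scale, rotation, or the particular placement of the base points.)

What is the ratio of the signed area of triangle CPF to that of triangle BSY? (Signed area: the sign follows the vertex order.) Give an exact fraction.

Choose coordinates F = (0, 0), P = (1, 0), Y = (0, 1).
1. D is the centroid of triangle PFY ⇒ D = (1/3, 1/3)
2. C is the centroid of triangle PFD ⇒ C = (4/9, 1/9)
3. S lies on line DY with DS:SY = 3:1 ⇒ S = (1/12, 5/6)
4. B is the midpoint of FC ⇒ B = (2/9, 1/18)
2·[CPF] = -1/9, 2·[BSY] = 1/24
[CPF]:[BSY] = -1/9:1/24 = -8/3

[CPF]:[BSY] = -8/3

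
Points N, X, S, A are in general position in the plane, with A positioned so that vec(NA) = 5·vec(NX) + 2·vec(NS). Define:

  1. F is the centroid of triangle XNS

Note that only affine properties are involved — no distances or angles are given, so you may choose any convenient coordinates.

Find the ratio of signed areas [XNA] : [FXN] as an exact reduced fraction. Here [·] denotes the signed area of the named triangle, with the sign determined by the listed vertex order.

Choose coordinates N = (0, 0), X = (1, 0), S = (0, 1), A = (5, 2).
1. F is the centroid of triangle XNS ⇒ F = (1/3, 1/3)
2·[XNA] = -2, 2·[FXN] = -1/3
[XNA]:[FXN] = -2:-1/3 = 6

[XNA]:[FXN] = 6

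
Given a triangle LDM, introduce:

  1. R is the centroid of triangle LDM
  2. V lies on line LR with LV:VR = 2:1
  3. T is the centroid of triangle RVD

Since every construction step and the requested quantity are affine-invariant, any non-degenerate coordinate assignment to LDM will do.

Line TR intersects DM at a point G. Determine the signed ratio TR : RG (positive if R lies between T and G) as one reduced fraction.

Set L = (0, 0), D = (1, 0), M = (0, 1); any affine frame gives the same invariant.
1. R is the centroid of triangle LDM ⇒ R = (1/3, 1/3)
2. V lies on line LR with LV:VR = 2:1 ⇒ V = (2/9, 2/9)
3. T is the centroid of triangle RVD ⇒ T = (14/27, 5/27)
line TR meets DM at G = (2, -1)
R = T + t·(G−T) with t = -1/8, so TR:RG = -1/8:9/8

TR:RG = -1/9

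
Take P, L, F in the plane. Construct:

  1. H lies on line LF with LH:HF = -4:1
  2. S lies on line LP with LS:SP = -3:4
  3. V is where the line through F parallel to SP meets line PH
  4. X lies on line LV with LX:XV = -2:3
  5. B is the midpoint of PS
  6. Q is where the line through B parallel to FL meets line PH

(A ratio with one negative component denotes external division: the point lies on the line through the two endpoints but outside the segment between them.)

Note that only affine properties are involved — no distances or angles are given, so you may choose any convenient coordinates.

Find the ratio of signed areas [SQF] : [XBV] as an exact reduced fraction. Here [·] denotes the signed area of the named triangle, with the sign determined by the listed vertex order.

[SQF]:[XBV] = 2

Choose coordinates P = (0, 0), L = (1, 0), F = (0, 1).
1. H lies on line LF with LH:HF = -4:1 ⇒ H = (-1/3, 4/3)
2. S lies on line LP with LS:SP = -3:4 ⇒ S = (4, 0)
3. V is where the line through F parallel to SP meets line PH ⇒ V = (-1/4, 1)
4. X lies on line LV with LX:XV = -2:3 ⇒ X = (7/2, -2)
5. B is the midpoint of PS ⇒ B = (2, 0)
6. Q is where the line through B parallel to FL meets line PH ⇒ Q = (-2/3, 8/3)
2·[SQF] = 6, 2·[XBV] = 3
[SQF]:[XBV] = 6:3 = 2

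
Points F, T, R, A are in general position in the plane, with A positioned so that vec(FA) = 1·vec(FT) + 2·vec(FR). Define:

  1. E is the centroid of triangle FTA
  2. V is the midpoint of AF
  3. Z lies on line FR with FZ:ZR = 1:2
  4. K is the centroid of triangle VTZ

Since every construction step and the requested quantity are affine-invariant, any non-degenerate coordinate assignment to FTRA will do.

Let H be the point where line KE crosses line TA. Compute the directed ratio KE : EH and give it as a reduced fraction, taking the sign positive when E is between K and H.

KE:EH = 1/2

Choose coordinates F = (0, 0), T = (1, 0), R = (0, 1), A = (1, 2).
1. E is the centroid of triangle FTA ⇒ E = (2/3, 2/3)
2. V is the midpoint of AF ⇒ V = (1/2, 1)
3. Z lies on line FR with FZ:ZR = 1:2 ⇒ Z = (0, 1/3)
4. K is the centroid of triangle VTZ ⇒ K = (1/2, 4/9)
line KE meets TA at H = (1, 10/9)
E = K + t·(H−K) with t = 1/3, so KE:EH = 1/3:2/3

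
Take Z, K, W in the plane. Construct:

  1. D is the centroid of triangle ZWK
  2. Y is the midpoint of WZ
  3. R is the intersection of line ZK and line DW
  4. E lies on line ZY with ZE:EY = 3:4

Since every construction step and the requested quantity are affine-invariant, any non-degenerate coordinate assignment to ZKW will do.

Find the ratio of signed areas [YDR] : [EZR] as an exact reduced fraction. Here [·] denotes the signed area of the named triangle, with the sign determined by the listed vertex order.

Assign Z = (0, 0), K = (1, 0), W = (0, 1) — the answer is frame-independent, so this choice is without loss of generality.
1. D is the centroid of triangle ZWK ⇒ D = (1/3, 1/3)
2. Y is the midpoint of WZ ⇒ Y = (0, 1/2)
3. R is the intersection of line ZK and line DW ⇒ R = (1/2, 0)
4. E lies on line ZY with ZE:EY = 3:4 ⇒ E = (0, 3/14)
2·[YDR] = -1/12, 2·[EZR] = 3/28
[YDR]:[EZR] = -1/12:3/28 = -7/9

[YDR]:[EZR] = -7/9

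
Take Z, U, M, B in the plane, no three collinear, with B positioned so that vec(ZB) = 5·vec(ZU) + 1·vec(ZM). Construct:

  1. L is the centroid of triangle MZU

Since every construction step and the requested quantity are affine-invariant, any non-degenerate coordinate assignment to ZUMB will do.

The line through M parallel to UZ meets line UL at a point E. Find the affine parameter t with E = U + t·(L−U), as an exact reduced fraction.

t = 3

Set Z = (0, 0), U = (1, 0), M = (0, 1), B = (5, 1); any affine frame gives the same invariant.
1. L is the centroid of triangle MZU ⇒ L = (1/3, 1/3)
through M parallel to UZ: direction (-1, 0); meets UL at E = (-1, 1)
E = U + t·(L−U) with t = 3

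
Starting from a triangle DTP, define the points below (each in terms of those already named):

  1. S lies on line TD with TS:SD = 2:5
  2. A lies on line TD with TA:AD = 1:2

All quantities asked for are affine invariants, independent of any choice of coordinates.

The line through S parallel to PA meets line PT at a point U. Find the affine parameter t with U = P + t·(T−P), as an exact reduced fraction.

Choose coordinates D = (0, 0), T = (1, 0), P = (0, 1).
1. S lies on line TD with TS:SD = 2:5 ⇒ S = (5/7, 0)
2. A lies on line TD with TA:AD = 1:2 ⇒ A = (2/3, 0)
through S parallel to PA: direction (2/3, -1); meets PT at U = (1/7, 6/7)
U = P + t·(T−P) with t = 1/7

t = 1/7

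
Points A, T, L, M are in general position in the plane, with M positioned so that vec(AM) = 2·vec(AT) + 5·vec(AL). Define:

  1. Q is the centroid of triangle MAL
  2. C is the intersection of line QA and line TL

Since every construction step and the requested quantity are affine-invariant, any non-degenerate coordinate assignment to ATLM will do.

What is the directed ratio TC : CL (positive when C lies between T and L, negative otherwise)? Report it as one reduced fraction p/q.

TC:CL = 3

Set A = (0, 0), T = (1, 0), L = (0, 1), M = (2, 5); any affine frame gives the same invariant.
1. Q is the centroid of triangle MAL ⇒ Q = (2/3, 2)
2. C is the intersection of line QA and line TL ⇒ C = (1/4, 3/4)
C = T + t·(L−T) with t = 3/4, so TC:CL = t:(1−t) = 3/4:1/4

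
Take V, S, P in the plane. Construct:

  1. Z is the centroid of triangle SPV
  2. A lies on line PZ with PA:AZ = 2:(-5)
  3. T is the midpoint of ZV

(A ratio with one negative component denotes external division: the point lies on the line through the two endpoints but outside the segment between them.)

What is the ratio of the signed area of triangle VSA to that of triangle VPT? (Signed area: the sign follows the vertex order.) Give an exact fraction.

[VSA]:[VPT] = -26/3

Assign V = (0, 0), S = (1, 0), P = (0, 1) — the answer is frame-independent, so this choice is without loss of generality.
1. Z is the centroid of triangle SPV ⇒ Z = (1/3, 1/3)
2. A lies on line PZ with PA:AZ = 2:(-5) ⇒ A = (-2/9, 13/9)
3. T is the midpoint of ZV ⇒ T = (1/6, 1/6)
2·[VSA] = 13/9, 2·[VPT] = -1/6
[VSA]:[VPT] = 13/9:-1/6 = -26/3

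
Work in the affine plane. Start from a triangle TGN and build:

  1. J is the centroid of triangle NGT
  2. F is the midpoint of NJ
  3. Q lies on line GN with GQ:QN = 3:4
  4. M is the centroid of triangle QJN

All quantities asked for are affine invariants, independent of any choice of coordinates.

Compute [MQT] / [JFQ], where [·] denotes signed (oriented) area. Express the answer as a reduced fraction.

[MQT]:[JFQ] = 13/6

Set T = (0, 0), G = (1, 0), N = (0, 1); any affine frame gives the same invariant.
1. J is the centroid of triangle NGT ⇒ J = (1/3, 1/3)
2. F is the midpoint of NJ ⇒ F = (1/6, 2/3)
3. Q lies on line GN with GQ:QN = 3:4 ⇒ Q = (4/7, 3/7)
4. M is the centroid of triangle QJN ⇒ M = (19/63, 37/63)
2·[MQT] = -13/63, 2·[JFQ] = -2/21
[MQT]:[JFQ] = -13/63:-2/21 = 13/6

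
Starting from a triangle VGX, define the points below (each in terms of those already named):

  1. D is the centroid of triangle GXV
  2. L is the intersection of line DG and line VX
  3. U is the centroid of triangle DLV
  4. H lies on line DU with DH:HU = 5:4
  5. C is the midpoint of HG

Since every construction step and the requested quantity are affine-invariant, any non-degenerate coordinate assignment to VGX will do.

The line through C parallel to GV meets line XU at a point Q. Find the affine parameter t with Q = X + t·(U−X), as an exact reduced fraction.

t = 275/234

Work in coordinates with V = (0, 0), G = (1, 0), X = (0, 1).
1. D is the centroid of triangle GXV ⇒ D = (1/3, 1/3)
2. L is the intersection of line DG and line VX ⇒ L = (0, 1/2)
3. U is the centroid of triangle DLV ⇒ U = (1/9, 5/18)
4. H lies on line DU with DH:HU = 5:4 ⇒ H = (17/81, 49/162)
5. C is the midpoint of HG ⇒ C = (49/81, 49/324)
through C parallel to GV: direction (-1, 0); meets XU at Q = (275/2106, 49/324)
Q = X + t·(U−X) with t = 275/234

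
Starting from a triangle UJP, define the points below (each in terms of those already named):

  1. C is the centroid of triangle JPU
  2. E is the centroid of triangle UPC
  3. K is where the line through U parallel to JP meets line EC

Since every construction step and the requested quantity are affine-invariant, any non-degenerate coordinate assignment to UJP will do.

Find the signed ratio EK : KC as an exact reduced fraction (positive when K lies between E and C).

Work in coordinates with U = (0, 0), J = (1, 0), P = (0, 1).
1. C is the centroid of triangle JPU ⇒ C = (1/3, 1/3)
2. E is the centroid of triangle UPC ⇒ E = (1/9, 4/9)
3. K is where the line through U parallel to JP meets line EC ⇒ K = (-1, 1)
K = E + t·(C−E) with t = -5, so EK:KC = t:(1−t) = -5:6

EK:KC = -5/6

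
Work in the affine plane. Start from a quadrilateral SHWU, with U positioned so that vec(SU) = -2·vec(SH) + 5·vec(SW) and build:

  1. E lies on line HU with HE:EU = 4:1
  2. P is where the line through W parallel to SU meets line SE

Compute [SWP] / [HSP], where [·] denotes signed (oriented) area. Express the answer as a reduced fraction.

[SWP]:[HSP] = -7/20

Set S = (0, 0), H = (1, 0), W = (0, 1), U = (-2, 5); any affine frame gives the same invariant.
1. E lies on line HU with HE:EU = 4:1 ⇒ E = (-7/5, 4)
2. P is where the line through W parallel to SU meets line SE ⇒ P = (-14/5, 8)
2·[SWP] = 14/5, 2·[HSP] = -8
[SWP]:[HSP] = 14/5:-8 = -7/20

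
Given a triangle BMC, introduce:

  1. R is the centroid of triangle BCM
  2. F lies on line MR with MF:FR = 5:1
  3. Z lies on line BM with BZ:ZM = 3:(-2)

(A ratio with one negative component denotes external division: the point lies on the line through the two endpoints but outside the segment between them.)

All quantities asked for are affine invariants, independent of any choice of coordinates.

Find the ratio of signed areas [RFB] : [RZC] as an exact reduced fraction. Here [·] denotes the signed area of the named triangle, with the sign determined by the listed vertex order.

Assign B = (0, 0), M = (1, 0), C = (0, 1) — the answer is frame-independent, so this choice is without loss of generality.
1. R is the centroid of triangle BCM ⇒ R = (1/3, 1/3)
2. F lies on line MR with MF:FR = 5:1 ⇒ F = (4/9, 5/18)
3. Z lies on line BM with BZ:ZM = 3:(-2) ⇒ Z = (3, 0)
2·[RFB] = -1/18, 2·[RZC] = 5/3
[RFB]:[RZC] = -1/18:5/3 = -1/30

[RFB]:[RZC] = -1/30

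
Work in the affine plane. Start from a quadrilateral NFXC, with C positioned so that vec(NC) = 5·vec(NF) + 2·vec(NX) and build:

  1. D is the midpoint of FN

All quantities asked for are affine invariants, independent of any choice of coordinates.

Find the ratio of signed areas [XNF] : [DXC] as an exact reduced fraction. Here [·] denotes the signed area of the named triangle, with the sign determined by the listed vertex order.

[XNF]:[DXC] = -2/11

Set N = (0, 0), F = (1, 0), X = (0, 1), C = (5, 2); any affine frame gives the same invariant.
1. D is the midpoint of FN ⇒ D = (1/2, 0)
2·[XNF] = 1, 2·[DXC] = -11/2
[XNF]:[DXC] = 1:-11/2 = -2/11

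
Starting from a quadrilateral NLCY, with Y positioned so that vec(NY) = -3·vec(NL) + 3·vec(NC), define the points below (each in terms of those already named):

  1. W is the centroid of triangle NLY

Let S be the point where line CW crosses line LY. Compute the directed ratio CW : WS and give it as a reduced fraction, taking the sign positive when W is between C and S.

Choose coordinates N = (0, 0), L = (1, 0), C = (0, 1), Y = (-3, 3).
1. W is the centroid of triangle NLY ⇒ W = (-2/3, 1)
line CW meets LY at S = (-1/3, 1)
W = C + t·(S−C) with t = 2, so CW:WS = 2:-1

CW:WS = -2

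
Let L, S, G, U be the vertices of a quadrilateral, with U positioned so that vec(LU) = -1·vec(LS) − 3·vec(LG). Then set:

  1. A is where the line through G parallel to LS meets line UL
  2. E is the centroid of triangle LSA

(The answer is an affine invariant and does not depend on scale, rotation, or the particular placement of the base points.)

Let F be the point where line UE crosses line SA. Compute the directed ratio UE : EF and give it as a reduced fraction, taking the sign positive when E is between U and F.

UE:EF = 11

Choose coordinates L = (0, 0), S = (1, 0), G = (0, 1), U = (-1, -3).
1. A is where the line through G parallel to LS meets line UL ⇒ A = (1/3, 1)
2. E is the centroid of triangle LSA ⇒ E = (4/9, 1/3)
line UE meets SA at F = (19/33, 7/11)
E = U + t·(F−U) with t = 11/12, so UE:EF = 11/12:1/12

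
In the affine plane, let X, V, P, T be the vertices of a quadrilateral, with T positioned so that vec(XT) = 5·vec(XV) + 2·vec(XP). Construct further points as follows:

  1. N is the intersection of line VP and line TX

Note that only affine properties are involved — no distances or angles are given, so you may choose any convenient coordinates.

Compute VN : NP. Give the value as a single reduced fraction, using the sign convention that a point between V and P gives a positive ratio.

Assign X = (0, 0), V = (1, 0), P = (0, 1), T = (5, 2) — the answer is frame-independent, so this choice is without loss of generality.
1. N is the intersection of line VP and line TX ⇒ N = (5/7, 2/7)
N = V + t·(P−V) with t = 2/7, so VN:NP = t:(1−t) = 2/7:5/7

VN:NP = 2/5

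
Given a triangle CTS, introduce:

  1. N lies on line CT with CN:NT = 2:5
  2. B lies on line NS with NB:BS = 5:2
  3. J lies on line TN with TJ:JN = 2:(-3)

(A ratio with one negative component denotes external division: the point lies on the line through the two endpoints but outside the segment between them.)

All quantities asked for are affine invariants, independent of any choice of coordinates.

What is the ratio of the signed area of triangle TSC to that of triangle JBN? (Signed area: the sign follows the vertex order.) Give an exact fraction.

Choose coordinates C = (0, 0), T = (1, 0), S = (0, 1).
1. N lies on line CT with CN:NT = 2:5 ⇒ N = (2/7, 0)
2. B lies on line NS with NB:BS = 5:2 ⇒ B = (4/49, 5/7)
3. J lies on line TN with TJ:JN = 2:(-3) ⇒ J = (17/7, 0)
2·[TSC] = 1, 2·[JBN] = 75/49
[TSC]:[JBN] = 1:75/49 = 49/75

[TSC]:[JBN] = 49/75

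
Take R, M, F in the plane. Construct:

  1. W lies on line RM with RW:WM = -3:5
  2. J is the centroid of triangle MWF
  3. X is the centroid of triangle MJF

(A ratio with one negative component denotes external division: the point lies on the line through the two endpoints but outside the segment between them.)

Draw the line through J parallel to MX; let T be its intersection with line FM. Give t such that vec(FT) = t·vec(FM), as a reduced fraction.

Choose coordinates R = (0, 0), M = (1, 0), F = (0, 1).
1. W lies on line RM with RW:WM = -3:5 ⇒ W = (-3/2, 0)
2. J is the centroid of triangle MWF ⇒ J = (-1/6, 1/3)
3. X is the centroid of triangle MJF ⇒ X = (5/18, 4/9)
through J parallel to MX: direction (-13/18, 4/9); meets FM at T = (2, -1)
T = F + t·(M−F) with t = 2

t = 2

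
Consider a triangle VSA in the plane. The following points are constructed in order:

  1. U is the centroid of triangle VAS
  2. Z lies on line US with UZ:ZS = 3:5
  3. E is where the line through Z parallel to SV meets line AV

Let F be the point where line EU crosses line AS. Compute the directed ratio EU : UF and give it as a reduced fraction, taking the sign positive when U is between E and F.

Choose coordinates V = (0, 0), S = (1, 0), A = (0, 1).
1. U is the centroid of triangle VAS ⇒ U = (1/3, 1/3)
2. Z lies on line US with UZ:ZS = 3:5 ⇒ Z = (7/12, 5/24)
3. E is where the line through Z parallel to SV meets line AV ⇒ E = (0, 5/24)
line EU meets AS at F = (19/33, 14/33)
U = E + t·(F−E) with t = 11/19, so EU:UF = 11/19:8/19

EU:UF = 11/8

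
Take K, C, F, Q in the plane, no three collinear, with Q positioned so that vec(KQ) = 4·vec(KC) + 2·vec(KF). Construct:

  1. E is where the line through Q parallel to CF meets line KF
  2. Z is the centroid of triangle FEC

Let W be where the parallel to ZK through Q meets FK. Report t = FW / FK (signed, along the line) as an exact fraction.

Set K = (0, 0), C = (1, 0), F = (0, 1), Q = (4, 2); any affine frame gives the same invariant.
1. E is where the line through Q parallel to CF meets line KF ⇒ E = (0, 6)
2. Z is the centroid of triangle FEC ⇒ Z = (1/3, 7/3)
through Q parallel to ZK: direction (-1/3, -7/3); meets FK at W = (0, -26)
W = F + t·(K−F) with t = 27

t = 27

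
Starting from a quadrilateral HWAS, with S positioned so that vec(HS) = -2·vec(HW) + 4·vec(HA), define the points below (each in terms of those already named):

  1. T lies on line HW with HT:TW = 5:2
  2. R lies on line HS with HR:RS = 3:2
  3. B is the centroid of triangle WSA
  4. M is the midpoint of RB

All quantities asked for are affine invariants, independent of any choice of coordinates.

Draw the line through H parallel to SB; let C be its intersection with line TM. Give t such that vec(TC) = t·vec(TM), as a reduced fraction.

Work in coordinates with H = (0, 0), W = (1, 0), A = (0, 1), S = (-2, 4).
1. T lies on line HW with HT:TW = 5:2 ⇒ T = (5/7, 0)
2. R lies on line HS with HR:RS = 3:2 ⇒ R = (-6/5, 12/5)
3. B is the centroid of triangle WSA ⇒ B = (-1/3, 5/3)
4. M is the midpoint of RB ⇒ M = (-23/30, 61/30)
through H parallel to SB: direction (5/3, -7/3); meets TM at C = (-1525/42, 305/6)
C = T + t·(M−T) with t = 25

t = 25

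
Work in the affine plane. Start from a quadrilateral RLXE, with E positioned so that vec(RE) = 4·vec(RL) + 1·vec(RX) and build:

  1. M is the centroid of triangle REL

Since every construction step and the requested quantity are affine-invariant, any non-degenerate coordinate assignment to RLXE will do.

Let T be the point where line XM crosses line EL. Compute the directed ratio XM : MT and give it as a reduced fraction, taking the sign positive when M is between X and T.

XM:MT = 11

Choose coordinates R = (0, 0), L = (1, 0), X = (0, 1), E = (4, 1).
1. M is the centroid of triangle REL ⇒ M = (5/3, 1/3)
line XM meets EL at T = (20/11, 3/11)
M = X + t·(T−X) with t = 11/12, so XM:MT = 11/12:1/12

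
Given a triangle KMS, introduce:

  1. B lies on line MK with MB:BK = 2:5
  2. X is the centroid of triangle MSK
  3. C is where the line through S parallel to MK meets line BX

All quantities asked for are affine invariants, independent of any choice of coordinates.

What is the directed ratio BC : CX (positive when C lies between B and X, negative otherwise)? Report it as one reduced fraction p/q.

BC:CX = -3/2

Choose coordinates K = (0, 0), M = (1, 0), S = (0, 1).
1. B lies on line MK with MB:BK = 2:5 ⇒ B = (5/7, 0)
2. X is the centroid of triangle MSK ⇒ X = (1/3, 1/3)
3. C is where the line through S parallel to MK meets line BX ⇒ C = (-3/7, 1)
C = B + t·(X−B) with t = 3, so BC:CX = t:(1−t) = 3:-2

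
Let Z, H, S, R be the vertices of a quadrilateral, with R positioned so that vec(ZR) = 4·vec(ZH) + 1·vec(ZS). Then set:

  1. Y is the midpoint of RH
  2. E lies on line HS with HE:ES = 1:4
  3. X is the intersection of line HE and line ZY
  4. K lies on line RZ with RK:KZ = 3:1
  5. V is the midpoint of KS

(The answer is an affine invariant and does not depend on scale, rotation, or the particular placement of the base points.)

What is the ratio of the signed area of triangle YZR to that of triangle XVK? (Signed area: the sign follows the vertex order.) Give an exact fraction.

Assign Z = (0, 0), H = (1, 0), S = (0, 1), R = (4, 1) — the answer is frame-independent, so this choice is without loss of generality.
1. Y is the midpoint of RH ⇒ Y = (5/2, 1/2)
2. E lies on line HS with HE:ES = 1:4 ⇒ E = (4/5, 1/5)
3. X is the intersection of line HE and line ZY ⇒ X = (5/6, 1/6)
4. K lies on line RZ with RK:KZ = 3:1 ⇒ K = (1, 1/4)
5. V is the midpoint of KS ⇒ V = (1/2, 5/8)
2·[YZR] = -1/2, 2·[XVK] = -5/48
[YZR]:[XVK] = -1/2:-5/48 = 24/5

[YZR]:[XVK] = 24/5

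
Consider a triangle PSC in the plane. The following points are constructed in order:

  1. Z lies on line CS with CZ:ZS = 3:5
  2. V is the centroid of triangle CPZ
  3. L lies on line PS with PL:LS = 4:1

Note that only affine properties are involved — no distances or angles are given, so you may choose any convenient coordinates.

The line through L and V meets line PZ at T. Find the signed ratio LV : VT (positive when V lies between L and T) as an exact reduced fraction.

Set P = (0, 0), S = (1, 0), C = (0, 1); any affine frame gives the same invariant.
1. Z lies on line CS with CZ:ZS = 3:5 ⇒ Z = (3/8, 5/8)
2. V is the centroid of triangle CPZ ⇒ V = (1/8, 13/24)
3. L lies on line PS with PL:LS = 4:1 ⇒ L = (4/5, 0)
line LV meets PZ at T = (13/50, 13/30)
V = L + t·(T−L) with t = 5/4, so LV:VT = 5/4:-1/4

LV:VT = -5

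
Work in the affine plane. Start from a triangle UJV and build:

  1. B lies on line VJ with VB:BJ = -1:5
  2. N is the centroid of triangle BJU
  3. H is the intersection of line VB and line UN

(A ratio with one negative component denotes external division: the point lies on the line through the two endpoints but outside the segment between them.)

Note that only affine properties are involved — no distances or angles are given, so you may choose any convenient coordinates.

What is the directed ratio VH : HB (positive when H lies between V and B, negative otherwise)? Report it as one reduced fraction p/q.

VH:HB = -3/5

Assign U = (0, 0), J = (1, 0), V = (0, 1) — the answer is frame-independent, so this choice is without loss of generality.
1. B lies on line VJ with VB:BJ = -1:5 ⇒ B = (-1/4, 5/4)
2. N is the centroid of triangle BJU ⇒ N = (1/4, 5/12)
3. H is the intersection of line VB and line UN ⇒ H = (3/8, 5/8)
H = V + t·(B−V) with t = -3/2, so VH:HB = t:(1−t) = -3/2:5/2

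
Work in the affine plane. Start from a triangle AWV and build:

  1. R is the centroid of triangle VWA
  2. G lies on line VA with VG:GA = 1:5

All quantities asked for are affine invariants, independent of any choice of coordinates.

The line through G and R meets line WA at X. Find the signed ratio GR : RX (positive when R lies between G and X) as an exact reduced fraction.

Assign A = (0, 0), W = (1, 0), V = (0, 1) — the answer is frame-independent, so this choice is without loss of generality.
1. R is the centroid of triangle VWA ⇒ R = (1/3, 1/3)
2. G lies on line VA with VG:GA = 1:5 ⇒ G = (0, 5/6)
line GR meets WA at X = (5/9, 0)
R = G + t·(X−G) with t = 3/5, so GR:RX = 3/5:2/5

GR:RX = 3/2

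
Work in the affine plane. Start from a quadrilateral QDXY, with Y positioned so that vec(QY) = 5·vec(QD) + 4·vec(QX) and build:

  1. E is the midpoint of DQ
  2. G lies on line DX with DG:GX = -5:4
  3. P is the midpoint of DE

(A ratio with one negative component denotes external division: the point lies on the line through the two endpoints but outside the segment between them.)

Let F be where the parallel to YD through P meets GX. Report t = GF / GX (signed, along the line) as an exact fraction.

t = 39/32

Work in coordinates with Q = (0, 0), D = (1, 0), X = (0, 1), Y = (5, 4).
1. E is the midpoint of DQ ⇒ E = (1/2, 0)
2. G lies on line DX with DG:GX = -5:4 ⇒ G = (-4, 5)
3. P is the midpoint of DE ⇒ P = (3/4, 0)
through P parallel to YD: direction (-4, -4); meets GX at F = (7/8, 1/8)
F = G + t·(X−G) with t = 39/32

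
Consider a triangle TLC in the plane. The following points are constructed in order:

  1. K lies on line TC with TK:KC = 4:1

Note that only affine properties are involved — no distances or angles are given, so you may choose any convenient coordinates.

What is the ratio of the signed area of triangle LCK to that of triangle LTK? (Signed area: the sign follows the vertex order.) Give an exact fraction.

Set T = (0, 0), L = (1, 0), C = (0, 1); any affine frame gives the same invariant.
1. K lies on line TC with TK:KC = 4:1 ⇒ K = (0, 4/5)
2·[LCK] = 1/5, 2·[LTK] = -4/5
[LCK]:[LTK] = 1/5:-4/5 = -1/4

[LCK]:[LTK] = -1/4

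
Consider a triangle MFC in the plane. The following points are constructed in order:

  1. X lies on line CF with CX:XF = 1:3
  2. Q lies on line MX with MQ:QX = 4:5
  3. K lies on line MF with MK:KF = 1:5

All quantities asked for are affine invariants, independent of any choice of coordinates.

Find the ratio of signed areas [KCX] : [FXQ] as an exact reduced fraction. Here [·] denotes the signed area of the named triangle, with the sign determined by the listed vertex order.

[KCX]:[FXQ] = -1/2

Choose coordinates M = (0, 0), F = (1, 0), C = (0, 1).
1. X lies on line CF with CX:XF = 1:3 ⇒ X = (1/4, 3/4)
2. Q lies on line MX with MQ:QX = 4:5 ⇒ Q = (1/9, 1/3)
3. K lies on line MF with MK:KF = 1:5 ⇒ K = (1/6, 0)
2·[KCX] = -5/24, 2·[FXQ] = 5/12
[KCX]:[FXQ] = -5/24:5/12 = -1/2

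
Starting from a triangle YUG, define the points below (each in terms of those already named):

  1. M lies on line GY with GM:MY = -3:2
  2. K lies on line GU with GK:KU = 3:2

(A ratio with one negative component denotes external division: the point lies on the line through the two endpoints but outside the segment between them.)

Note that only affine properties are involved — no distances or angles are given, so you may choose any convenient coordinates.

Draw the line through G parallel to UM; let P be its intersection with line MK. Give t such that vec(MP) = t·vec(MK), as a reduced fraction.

t = 5/2

Choose coordinates Y = (0, 0), U = (1, 0), G = (0, 1).
1. M lies on line GY with GM:MY = -3:2 ⇒ M = (0, -2)
2. K lies on line GU with GK:KU = 3:2 ⇒ K = (3/5, 2/5)
through G parallel to UM: direction (-1, -2); meets MK at P = (3/2, 4)
P = M + t·(K−M) with t = 5/2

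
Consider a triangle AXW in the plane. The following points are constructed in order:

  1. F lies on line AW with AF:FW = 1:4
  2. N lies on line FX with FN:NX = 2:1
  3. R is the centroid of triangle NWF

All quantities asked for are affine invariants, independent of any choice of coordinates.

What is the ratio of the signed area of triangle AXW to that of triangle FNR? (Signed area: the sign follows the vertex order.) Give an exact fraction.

Work in coordinates with A = (0, 0), X = (1, 0), W = (0, 1).
1. F lies on line AW with AF:FW = 1:4 ⇒ F = (0, 1/5)
2. N lies on line FX with FN:NX = 2:1 ⇒ N = (2/3, 1/15)
3. R is the centroid of triangle NWF ⇒ R = (2/9, 19/45)
2·[AXW] = 1, 2·[FNR] = 8/45
[AXW]:[FNR] = 1:8/45 = 45/8

[AXW]:[FNR] = 45/8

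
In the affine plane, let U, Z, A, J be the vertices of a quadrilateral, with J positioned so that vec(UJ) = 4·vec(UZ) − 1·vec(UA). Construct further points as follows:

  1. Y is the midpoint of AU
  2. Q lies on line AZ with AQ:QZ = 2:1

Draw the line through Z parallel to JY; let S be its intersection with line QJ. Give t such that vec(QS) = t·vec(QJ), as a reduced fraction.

Set U = (0, 0), Z = (1, 0), A = (0, 1), J = (4, -1); any affine frame gives the same invariant.
1. Y is the midpoint of AU ⇒ Y = (0, 1/2)
2. Q lies on line AZ with AQ:QZ = 2:1 ⇒ Q = (2/3, 1/3)
through Z parallel to JY: direction (-4, 3/2); meets QJ at S = (9, -3)
S = Q + t·(J−Q) with t = 5/2

t = 5/2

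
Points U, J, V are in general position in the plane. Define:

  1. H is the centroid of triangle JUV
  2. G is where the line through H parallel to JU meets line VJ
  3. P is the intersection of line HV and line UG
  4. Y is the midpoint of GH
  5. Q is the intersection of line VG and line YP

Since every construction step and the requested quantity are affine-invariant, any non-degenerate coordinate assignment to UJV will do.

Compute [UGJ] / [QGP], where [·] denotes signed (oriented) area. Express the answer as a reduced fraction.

Assign U = (0, 0), J = (1, 0), V = (0, 1) — the answer is frame-independent, so this choice is without loss of generality.
1. H is the centroid of triangle JUV ⇒ H = (1/3, 1/3)
2. G is where the line through H parallel to JU meets line VJ ⇒ G = (2/3, 1/3)
3. P is the intersection of line HV and line UG ⇒ P = (2/5, 1/5)
4. Y is the midpoint of GH ⇒ Y = (1/2, 1/3)
5. Q is the intersection of line VG and line YP ⇒ Q = (4/7, 3/7)
2·[UGJ] = -1/3, 2·[QGP] = -4/105
[UGJ]:[QGP] = -1/3:-4/105 = 35/4

[UGJ]:[QGP] = 35/4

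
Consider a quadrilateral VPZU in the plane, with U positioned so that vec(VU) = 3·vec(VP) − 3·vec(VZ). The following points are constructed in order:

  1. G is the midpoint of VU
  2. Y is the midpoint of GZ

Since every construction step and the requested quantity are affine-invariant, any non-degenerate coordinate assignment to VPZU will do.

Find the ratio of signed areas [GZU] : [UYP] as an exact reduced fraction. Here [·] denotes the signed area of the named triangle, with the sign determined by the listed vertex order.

Set V = (0, 0), P = (1, 0), Z = (0, 1), U = (3, -3); any affine frame gives the same invariant.
1. G is the midpoint of VU ⇒ G = (3/2, -3/2)
2. Y is the midpoint of GZ ⇒ Y = (3/4, -1/4)
2·[GZU] = -3/2, 2·[UYP] = -5/4
[GZU]:[UYP] = -3/2:-5/4 = 6/5

[GZU]:[UYP] = 6/5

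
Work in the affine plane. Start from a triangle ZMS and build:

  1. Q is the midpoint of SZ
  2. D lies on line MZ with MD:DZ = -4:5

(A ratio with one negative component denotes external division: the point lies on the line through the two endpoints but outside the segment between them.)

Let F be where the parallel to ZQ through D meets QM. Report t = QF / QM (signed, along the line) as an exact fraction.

t = 5

Work in coordinates with Z = (0, 0), M = (1, 0), S = (0, 1).
1. Q is the midpoint of SZ ⇒ Q = (0, 1/2)
2. D lies on line MZ with MD:DZ = -4:5 ⇒ D = (5, 0)
through D parallel to ZQ: direction (0, 1/2); meets QM at F = (5, -2)
F = Q + t·(M−Q) with t = 5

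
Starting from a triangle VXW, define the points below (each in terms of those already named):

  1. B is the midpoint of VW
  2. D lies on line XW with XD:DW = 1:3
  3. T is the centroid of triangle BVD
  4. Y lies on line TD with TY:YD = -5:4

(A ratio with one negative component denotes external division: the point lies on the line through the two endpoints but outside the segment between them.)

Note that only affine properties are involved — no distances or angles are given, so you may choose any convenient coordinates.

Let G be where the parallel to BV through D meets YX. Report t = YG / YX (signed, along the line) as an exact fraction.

t = 8/7

Assign V = (0, 0), X = (1, 0), W = (0, 1) — the answer is frame-independent, so this choice is without loss of generality.
1. B is the midpoint of VW ⇒ B = (0, 1/2)
2. D lies on line XW with XD:DW = 1:3 ⇒ D = (3/4, 1/4)
3. T is the centroid of triangle BVD ⇒ T = (1/4, 1/4)
4. Y lies on line TD with TY:YD = -5:4 ⇒ Y = (11/4, 1/4)
through D parallel to BV: direction (0, -1/2); meets YX at G = (3/4, -1/28)
G = Y + t·(X−Y) with t = 8/7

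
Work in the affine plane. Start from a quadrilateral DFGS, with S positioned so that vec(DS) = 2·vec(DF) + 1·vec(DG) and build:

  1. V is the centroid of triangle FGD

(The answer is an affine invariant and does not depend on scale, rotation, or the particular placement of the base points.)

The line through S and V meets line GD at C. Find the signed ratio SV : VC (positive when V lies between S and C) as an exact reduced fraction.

SV:VC = 5

Choose coordinates D = (0, 0), F = (1, 0), G = (0, 1), S = (2, 1).
1. V is the centroid of triangle FGD ⇒ V = (1/3, 1/3)
line SV meets GD at C = (0, 1/5)
V = S + t·(C−S) with t = 5/6, so SV:VC = 5/6:1/6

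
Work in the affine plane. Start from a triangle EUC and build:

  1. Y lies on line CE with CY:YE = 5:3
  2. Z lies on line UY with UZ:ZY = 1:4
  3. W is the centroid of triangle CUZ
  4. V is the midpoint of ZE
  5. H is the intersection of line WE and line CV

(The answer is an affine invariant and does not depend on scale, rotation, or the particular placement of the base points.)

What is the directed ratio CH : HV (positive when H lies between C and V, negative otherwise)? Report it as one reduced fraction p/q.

Assign E = (0, 0), U = (1, 0), C = (0, 1) — the answer is frame-independent, so this choice is without loss of generality.
1. Y lies on line CE with CY:YE = 5:3 ⇒ Y = (0, 3/8)
2. Z lies on line UY with UZ:ZY = 1:4 ⇒ Z = (4/5, 3/40)
3. W is the centroid of triangle CUZ ⇒ W = (3/5, 43/120)
4. V is the midpoint of ZE ⇒ V = (2/5, 3/80)
5. H is the intersection of line WE and line CV ⇒ H = (288/865, 172/865)
H = C + t·(V−C) with t = 144/173, so CH:HV = t:(1−t) = 144/173:29/173

CH:HV = 144/29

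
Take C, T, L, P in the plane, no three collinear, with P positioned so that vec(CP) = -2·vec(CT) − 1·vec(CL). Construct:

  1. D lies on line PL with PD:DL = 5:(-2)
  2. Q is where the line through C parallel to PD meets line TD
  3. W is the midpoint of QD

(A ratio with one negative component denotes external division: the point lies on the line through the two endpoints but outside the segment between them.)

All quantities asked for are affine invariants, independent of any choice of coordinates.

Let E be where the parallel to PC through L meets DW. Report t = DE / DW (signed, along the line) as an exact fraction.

t = 16/13

Work in coordinates with C = (0, 0), T = (1, 0), L = (0, 1), P = (-2, -1).
1. D lies on line PL with PD:DL = 5:(-2) ⇒ D = (4/3, 7/3)
2. Q is where the line through C parallel to PD meets line TD ⇒ Q = (7/6, 7/6)
3. W is the midpoint of QD ⇒ W = (5/4, 7/4)
through L parallel to PC: direction (2, 1); meets DW at E = (16/13, 21/13)
E = D + t·(W−D) with t = 16/13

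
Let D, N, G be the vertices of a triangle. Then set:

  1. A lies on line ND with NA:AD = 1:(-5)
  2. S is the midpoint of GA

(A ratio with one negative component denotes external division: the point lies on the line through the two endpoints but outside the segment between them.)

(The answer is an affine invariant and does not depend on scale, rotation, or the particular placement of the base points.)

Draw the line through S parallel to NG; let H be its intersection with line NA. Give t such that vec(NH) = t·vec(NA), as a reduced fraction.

t = 1/2

Assign D = (0, 0), N = (1, 0), G = (0, 1) — the answer is frame-independent, so this choice is without loss of generality.
1. A lies on line ND with NA:AD = 1:(-5) ⇒ A = (5/4, 0)
2. S is the midpoint of GA ⇒ S = (5/8, 1/2)
through S parallel to NG: direction (-1, 1); meets NA at H = (9/8, 0)
H = N + t·(A−N) with t = 1/2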